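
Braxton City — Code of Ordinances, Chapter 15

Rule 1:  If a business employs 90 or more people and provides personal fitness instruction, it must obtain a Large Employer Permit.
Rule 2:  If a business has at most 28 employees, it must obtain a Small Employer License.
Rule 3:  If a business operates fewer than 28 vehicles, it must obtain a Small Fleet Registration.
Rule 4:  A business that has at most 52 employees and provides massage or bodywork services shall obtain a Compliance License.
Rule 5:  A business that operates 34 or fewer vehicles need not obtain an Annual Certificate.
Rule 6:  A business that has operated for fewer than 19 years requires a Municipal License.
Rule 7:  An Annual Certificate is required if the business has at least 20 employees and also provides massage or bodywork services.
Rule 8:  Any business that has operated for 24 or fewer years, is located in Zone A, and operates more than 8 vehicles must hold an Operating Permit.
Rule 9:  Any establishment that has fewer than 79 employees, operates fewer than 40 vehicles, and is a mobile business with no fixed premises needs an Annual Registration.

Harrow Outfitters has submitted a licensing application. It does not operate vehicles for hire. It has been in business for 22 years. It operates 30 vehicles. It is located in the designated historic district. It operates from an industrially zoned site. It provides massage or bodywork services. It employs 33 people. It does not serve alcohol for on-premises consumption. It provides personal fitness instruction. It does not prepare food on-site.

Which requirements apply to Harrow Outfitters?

Compliance License

Rule 1: employees 33 < 90; provides personal fitness instruction → Large Employer Permit not required.
Rule 2: employees 33 > 28 → Small Employer License not required.
Rule 3: vehicles 30 ≥ 28 → Small Fleet Registration not required.
Rule 4: employees 33 ≤ 52; provides massage or bodywork services → Compliance License required.
Rule 5: vehicles 30 ≤ 34 → exempt from Annual Certificate.
Rule 6: years in business 22 ≥ 19 → Municipal License not required.
Rule 7: employees 33 ≥ 20; provides massage or bodywork services → Annual Certificate required.
Rule 8: years in business 22 ≤ 24; is located in the designated historic district (not: is located in Zone A); vehicles 30 > 8 → Operating Permit not required.
Rule 9: employees 33 < 79; vehicles 30 < 40; operates from an industrially zoned site (not: is a mobile business with no fixed premises) → Annual Registration not required.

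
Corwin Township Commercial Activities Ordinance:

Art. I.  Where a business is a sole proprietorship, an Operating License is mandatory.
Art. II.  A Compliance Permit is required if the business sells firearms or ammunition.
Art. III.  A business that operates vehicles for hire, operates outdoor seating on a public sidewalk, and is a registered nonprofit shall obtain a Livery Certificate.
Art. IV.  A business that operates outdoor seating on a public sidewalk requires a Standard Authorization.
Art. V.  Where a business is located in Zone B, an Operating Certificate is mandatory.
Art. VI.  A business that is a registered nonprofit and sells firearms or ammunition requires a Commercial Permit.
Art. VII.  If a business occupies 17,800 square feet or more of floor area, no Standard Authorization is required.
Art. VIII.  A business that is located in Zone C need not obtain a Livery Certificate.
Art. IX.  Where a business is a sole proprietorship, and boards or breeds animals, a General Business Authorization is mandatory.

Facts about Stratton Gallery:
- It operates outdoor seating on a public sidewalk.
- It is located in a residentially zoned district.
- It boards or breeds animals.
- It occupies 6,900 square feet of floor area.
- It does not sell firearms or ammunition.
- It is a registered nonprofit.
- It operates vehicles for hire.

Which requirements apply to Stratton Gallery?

Art. I. is a registered nonprofit (not: is a sole proprietorship) → Operating License not required.
Art. II. does not sell firearms or ammunition → Compliance Permit not required.
Art. III. operates vehicles for hire; operates outdoor seating on a public sidewalk; is a registered nonprofit → Livery Certificate required.
Art. IV. operates outdoor seating on a public sidewalk → Standard Authorization required.
Art. V. is located in a residentially zoned district (not: is located in Zone B) → Operating Certificate not required.
Art. VI. is a registered nonprofit; does not sell firearms or ammunition → Commercial Permit not required.
Art. VII. floor area 6,900 square feet < 17,800 square feet → Standard Authorization exemption does not apply.
Art. VIII. is located in a residentially zoned district (not: is located in Zone C) → Livery Certificate exemption does not apply.
Art. IX. is a registered nonprofit (not: is a sole proprietorship); boards or breeds animals → General Business Authorization not required.

Livery Certificate, Standard Authorization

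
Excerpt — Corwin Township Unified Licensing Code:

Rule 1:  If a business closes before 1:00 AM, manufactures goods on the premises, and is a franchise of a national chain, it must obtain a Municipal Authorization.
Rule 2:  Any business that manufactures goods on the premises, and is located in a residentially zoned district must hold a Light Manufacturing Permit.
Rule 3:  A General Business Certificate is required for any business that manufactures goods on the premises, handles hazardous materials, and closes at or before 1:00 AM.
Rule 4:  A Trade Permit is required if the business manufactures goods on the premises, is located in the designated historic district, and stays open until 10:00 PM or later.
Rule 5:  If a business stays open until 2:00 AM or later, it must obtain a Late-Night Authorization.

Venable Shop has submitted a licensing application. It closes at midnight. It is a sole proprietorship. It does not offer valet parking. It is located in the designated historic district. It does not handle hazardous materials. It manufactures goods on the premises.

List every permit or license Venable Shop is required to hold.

Rule 1: closes midnight, at/before 1:00 AM; manufactures goods on the premises; is a sole proprietorship (not: is a franchise of a national chain) → Municipal Authorization not required.
Rule 2: manufactures goods on the premises; is located in the designated historic district (not: is located in a residentially zoned district) → Light Manufacturing Permit not required.
Rule 3: manufactures goods on the premises; does not handle hazardous materials; closes midnight, at/before 1:00 AM → General Business Certificate not required.
Rule 4: manufactures goods on the premises; is located in the designated historic district; closes midnight, after 10:00 PM → Trade Permit required.
Rule 5: closes midnight, at/before 2:00 AM → Late-Night Authorization not required.

Trade Permit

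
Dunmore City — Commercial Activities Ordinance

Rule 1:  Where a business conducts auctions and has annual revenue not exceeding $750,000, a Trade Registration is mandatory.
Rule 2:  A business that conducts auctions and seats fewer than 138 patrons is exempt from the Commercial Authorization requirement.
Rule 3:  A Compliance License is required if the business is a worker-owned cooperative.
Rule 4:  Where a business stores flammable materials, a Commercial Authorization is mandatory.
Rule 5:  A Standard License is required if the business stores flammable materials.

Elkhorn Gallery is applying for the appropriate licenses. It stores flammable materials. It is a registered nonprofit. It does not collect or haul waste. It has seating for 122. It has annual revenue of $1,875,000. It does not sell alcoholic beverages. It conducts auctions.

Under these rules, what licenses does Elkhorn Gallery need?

Rule 1: conducts auctions; revenue $1,875,000 > $750,000 → Trade Registration not required.
Rule 2: conducts auctions; seating 122 < 138 → exempt from Commercial Authorization.
Rule 3: is a registered nonprofit (not: is a worker-owned cooperative) → Compliance License not required.
Rule 4: stores flammable materials → Commercial Authorization required.
Rule 5: stores flammable materials → Standard License required.

Standard License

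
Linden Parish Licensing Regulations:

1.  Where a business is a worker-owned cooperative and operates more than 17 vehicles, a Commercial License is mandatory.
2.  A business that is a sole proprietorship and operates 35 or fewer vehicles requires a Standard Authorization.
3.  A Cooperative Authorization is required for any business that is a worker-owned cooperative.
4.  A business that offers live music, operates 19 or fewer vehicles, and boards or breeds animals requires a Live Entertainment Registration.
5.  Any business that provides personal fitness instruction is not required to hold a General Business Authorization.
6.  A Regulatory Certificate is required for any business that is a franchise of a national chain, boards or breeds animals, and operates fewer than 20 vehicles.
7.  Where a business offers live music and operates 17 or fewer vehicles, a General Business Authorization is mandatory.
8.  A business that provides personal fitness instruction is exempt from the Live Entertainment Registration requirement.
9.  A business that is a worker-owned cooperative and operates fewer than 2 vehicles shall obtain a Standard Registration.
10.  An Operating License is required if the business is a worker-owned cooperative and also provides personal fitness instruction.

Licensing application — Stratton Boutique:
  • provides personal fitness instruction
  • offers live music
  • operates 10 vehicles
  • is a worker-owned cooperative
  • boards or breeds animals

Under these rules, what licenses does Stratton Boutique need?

Cooperative Authorization, Operating License

1. is a worker-owned cooperative; vehicles 10 ≤ 17 → Commercial License not required.
2. is a worker-owned cooperative (not: is a sole proprietorship); vehicles 10 ≤ 35 → Standard Authorization not required.
3. is a worker-owned cooperative → Cooperative Authorization required.
4. offers live music; vehicles 10 ≤ 19; boards or breeds animals → Live Entertainment Registration required.
5. provides personal fitness instruction → exempt from General Business Authorization.
6. is a worker-owned cooperative (not: is a franchise of a national chain); boards or breeds animals; vehicles 10 < 20 → Regulatory Certificate not required.
7. offers live music; vehicles 10 ≤ 17 → General Business Authorization required.
8. provides personal fitness instruction → exempt from Live Entertainment Registration.
9. is a worker-owned cooperative; vehicles 10 ≥ 2 → Standard Registration not required.
10. is a worker-owned cooperative; provides personal fitness instruction → Operating License required.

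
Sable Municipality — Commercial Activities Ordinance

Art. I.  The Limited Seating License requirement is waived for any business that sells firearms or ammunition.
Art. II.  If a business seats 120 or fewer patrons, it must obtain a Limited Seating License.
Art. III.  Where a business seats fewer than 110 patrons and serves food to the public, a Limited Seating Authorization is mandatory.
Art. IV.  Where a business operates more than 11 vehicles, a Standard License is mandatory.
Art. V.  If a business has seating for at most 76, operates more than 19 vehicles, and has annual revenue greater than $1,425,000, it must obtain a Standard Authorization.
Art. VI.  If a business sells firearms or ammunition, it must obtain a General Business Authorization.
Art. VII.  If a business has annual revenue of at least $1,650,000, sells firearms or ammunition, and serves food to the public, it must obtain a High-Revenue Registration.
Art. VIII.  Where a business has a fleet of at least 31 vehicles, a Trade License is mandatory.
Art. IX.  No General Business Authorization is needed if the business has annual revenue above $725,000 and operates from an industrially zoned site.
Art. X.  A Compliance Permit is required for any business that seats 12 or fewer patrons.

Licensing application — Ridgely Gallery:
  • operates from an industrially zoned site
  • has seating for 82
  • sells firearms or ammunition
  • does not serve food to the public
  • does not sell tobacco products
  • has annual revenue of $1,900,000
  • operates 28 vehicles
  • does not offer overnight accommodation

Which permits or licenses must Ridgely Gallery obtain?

Art. I. sells firearms or ammunition → exempt from Limited Seating License.
Art. II. seating 82 ≤ 120 → Limited Seating License required.
Art. III. seating 82 < 110; does not serve food to the public → Limited Seating Authorization not required.
Art. IV. vehicles 28 > 11 → Standard License required.
Art. V. seating 82 > 76; vehicles 28 > 19; revenue $1,900,000 > $1,425,000 → Standard Authorization not required.
Art. VI. sells firearms or ammunition → General Business Authorization required.
Art. VII. revenue $1,900,000 ≥ $1,650,000; sells firearms or ammunition; does not serve food to the public → High-Revenue Registration not required.
Art. VIII. vehicles 28 < 31 → Trade License not required.
Art. IX. revenue $1,900,000 > $725,000; operates from an industrially zoned site → exempt from General Business Authorization.
Art. X. seating 82 > 12 → Compliance Permit not required.

Standard License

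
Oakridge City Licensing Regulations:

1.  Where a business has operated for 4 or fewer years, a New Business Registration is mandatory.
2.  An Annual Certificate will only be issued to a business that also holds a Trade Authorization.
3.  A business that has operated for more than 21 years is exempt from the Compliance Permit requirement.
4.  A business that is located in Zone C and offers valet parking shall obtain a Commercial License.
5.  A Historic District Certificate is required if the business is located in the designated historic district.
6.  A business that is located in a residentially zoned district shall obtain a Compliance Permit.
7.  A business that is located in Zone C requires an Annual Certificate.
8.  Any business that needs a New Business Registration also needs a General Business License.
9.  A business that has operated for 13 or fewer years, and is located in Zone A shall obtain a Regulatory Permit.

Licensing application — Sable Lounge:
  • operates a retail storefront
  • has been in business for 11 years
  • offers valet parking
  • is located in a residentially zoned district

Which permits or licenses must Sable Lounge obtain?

Compliance Permit

1. years in business 11 > 4 → New Business Registration not required.
2. Annual Certificate is not required → no effect.
3. years in business 11 ≤ 21 → Compliance Permit exemption does not apply.
4. is located in a residentially zoned district (not: is located in Zone C); offers valet parking → Commercial License not required.
5. is located in a residentially zoned district (not: is located in the designated historic district) → Historic District Certificate not required.
6. is located in a residentially zoned district → Compliance Permit required.
7. is located in a residentially zoned district (not: is located in Zone C) → Annual Certificate not required.
8. New Business Registration is not required → no effect.
9. years in business 11 ≤ 13; is located in a residentially zoned district (not: is located in Zone A) → Regulatory Permit not required.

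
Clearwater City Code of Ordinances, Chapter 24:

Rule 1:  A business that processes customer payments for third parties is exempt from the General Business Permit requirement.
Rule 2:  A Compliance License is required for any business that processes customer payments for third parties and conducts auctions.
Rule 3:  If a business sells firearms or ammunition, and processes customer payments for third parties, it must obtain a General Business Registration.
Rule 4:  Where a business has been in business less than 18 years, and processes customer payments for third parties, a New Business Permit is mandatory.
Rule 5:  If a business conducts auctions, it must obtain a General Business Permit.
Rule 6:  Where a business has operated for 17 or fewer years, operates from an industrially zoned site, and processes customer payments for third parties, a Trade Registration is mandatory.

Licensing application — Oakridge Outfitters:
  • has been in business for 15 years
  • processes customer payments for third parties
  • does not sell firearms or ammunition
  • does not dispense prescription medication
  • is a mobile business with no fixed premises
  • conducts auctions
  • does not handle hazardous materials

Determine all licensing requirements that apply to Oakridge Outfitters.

Compliance License, New Business Permit

Rule 1: processes customer payments for third parties → exempt from General Business Permit.
Rule 2: processes customer payments for third parties; conducts auctions → Compliance License required.
Rule 3: does not sell firearms or ammunition; processes customer payments for third parties → General Business Registration not required.
Rule 4: years in business 15 < 18; processes customer payments for third parties → New Business Permit required.
Rule 5: conducts auctions → General Business Permit required.
Rule 6: years in business 15 ≤ 17; is a mobile business with no fixed premises (not: operates from an industrially zoned site); processes customer payments for third parties → Trade Registration not required.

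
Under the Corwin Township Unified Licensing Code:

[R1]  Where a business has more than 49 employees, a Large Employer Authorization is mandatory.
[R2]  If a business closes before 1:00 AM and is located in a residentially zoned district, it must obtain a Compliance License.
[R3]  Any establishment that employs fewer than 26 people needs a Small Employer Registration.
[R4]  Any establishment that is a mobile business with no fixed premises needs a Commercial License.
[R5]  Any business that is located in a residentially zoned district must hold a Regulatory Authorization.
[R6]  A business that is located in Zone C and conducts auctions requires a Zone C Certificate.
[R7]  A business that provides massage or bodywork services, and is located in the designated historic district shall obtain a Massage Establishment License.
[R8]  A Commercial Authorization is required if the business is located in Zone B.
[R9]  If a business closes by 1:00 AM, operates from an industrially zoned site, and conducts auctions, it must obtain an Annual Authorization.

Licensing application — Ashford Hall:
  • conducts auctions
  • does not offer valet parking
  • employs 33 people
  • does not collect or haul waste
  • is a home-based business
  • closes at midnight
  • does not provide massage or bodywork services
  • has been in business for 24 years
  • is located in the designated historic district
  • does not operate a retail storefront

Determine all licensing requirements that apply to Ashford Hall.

[R1] employees 33 ≤ 49 → Large Employer Authorization not required.
[R2] closes midnight, at/before 1:00 AM; is located in the designated historic district (not: is located in a residentially zoned district) → Compliance License not required.
[R3] employees 33 ≥ 26 → Small Employer Registration not required.
[R4] is a home-based business (not: is a mobile business with no fixed premises) → Commercial License not required.
[R5] is located in the designated historic district (not: is located in a residentially zoned district) → Regulatory Authorization not required.
[R6] is located in the designated historic district (not: is located in Zone C); conducts auctions → Zone C Certificate not required.
[R7] does not provide massage or bodywork services; is located in the designated historic district → Massage Establishment License not required.
[R8] is located in the designated historic district (not: is located in Zone B) → Commercial Authorization not required.
[R9] closes midnight, at/before 1:00 AM; is a home-based business (not: operates from an industrially zoned site); conducts auctions → Annual Authorization not required.

None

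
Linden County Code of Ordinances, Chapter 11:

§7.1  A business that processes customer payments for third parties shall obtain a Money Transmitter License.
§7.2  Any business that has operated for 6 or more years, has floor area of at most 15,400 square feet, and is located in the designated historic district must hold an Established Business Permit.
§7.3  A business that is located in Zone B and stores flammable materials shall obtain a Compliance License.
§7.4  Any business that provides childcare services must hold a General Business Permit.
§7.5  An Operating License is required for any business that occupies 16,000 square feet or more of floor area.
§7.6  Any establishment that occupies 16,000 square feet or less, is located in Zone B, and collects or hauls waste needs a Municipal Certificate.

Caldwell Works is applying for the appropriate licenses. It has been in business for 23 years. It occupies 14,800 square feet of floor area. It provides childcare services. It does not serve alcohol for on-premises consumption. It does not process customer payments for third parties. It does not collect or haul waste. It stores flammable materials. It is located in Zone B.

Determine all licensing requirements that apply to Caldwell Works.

Compliance License, General Business Permit

§7.1 does not process customer payments for third parties → Money Transmitter License not required.
§7.2 years in business 23 ≥ 6; floor area 14,800 square feet ≤ 15,400 square feet; is located in Zone B (not: is located in the designated historic district) → Established Business Permit not required.
§7.3 is located in Zone B; stores flammable materials → Compliance License required.
§7.4 provides childcare services → General Business Permit required.
§7.5 floor area 14,800 square feet < 16,000 square feet → Operating License not required.
§7.6 floor area 14,800 square feet ≤ 16,000 square feet; is located in Zone B; does not collect or haul waste → Municipal Certificate not required.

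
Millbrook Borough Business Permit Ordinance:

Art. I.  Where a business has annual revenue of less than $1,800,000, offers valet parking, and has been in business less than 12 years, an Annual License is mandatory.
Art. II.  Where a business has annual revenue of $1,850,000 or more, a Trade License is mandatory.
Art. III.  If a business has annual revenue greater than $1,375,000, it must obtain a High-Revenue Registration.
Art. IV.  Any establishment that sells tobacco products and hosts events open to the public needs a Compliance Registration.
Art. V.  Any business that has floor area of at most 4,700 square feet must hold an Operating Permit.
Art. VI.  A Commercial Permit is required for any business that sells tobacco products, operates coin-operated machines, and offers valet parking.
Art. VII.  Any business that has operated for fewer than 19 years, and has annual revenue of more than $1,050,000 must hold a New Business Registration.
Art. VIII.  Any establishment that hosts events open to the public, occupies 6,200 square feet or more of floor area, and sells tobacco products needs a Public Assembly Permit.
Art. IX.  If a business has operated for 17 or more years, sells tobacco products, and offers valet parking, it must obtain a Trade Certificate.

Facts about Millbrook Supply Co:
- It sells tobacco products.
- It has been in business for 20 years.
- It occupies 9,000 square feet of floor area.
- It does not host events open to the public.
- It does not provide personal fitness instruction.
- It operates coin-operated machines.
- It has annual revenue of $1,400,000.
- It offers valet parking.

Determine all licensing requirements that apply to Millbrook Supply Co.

Commercial Permit, High-Revenue Registration, Trade Certificate

Art. I. revenue $1,400,000 < $1,800,000; offers valet parking; years in business 20 ≥ 12 → Annual License not required.
Art. II. revenue $1,400,000 < $1,850,000 → Trade License not required.
Art. III. revenue $1,400,000 > $1,375,000 → High-Revenue Registration required.
Art. IV. sells tobacco products; does not host events open to the public → Compliance Registration not required.
Art. V. floor area 9,000 square feet > 4,700 square feet → Operating Permit not required.
Art. VI. sells tobacco products; operates coin-operated machines; offers valet parking → Commercial Permit required.
Art. VII. years in business 20 ≥ 19; revenue $1,400,000 > $1,050,000 → New Business Registration not required.
Art. VIII. does not host events open to the public; floor area 9,000 square feet ≥ 6,200 square feet; sells tobacco products → Public Assembly Permit not required.
Art. IX. years in business 20 ≥ 17; sells tobacco products; offers valet parking → Trade Certificate required.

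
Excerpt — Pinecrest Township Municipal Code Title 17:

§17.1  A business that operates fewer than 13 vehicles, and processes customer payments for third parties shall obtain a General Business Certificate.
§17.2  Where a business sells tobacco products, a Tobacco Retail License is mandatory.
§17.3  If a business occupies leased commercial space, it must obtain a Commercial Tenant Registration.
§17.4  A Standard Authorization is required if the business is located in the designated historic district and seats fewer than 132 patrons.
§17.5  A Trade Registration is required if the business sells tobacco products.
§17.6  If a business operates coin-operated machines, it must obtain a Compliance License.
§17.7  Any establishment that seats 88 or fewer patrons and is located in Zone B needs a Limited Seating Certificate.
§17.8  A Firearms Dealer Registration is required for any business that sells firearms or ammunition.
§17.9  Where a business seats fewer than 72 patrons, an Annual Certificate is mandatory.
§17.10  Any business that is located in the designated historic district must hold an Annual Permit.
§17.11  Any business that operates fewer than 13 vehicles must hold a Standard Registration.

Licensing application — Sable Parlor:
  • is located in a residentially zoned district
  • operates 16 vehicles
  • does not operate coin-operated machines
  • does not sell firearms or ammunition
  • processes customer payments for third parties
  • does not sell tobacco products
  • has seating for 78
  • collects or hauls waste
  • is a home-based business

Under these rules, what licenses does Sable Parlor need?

None

§17.1 vehicles 16 ≥ 13; processes customer payments for third parties → General Business Certificate not required.
§17.2 does not sell tobacco products → Tobacco Retail License not required.
§17.3 is a home-based business (not: occupies leased commercial space) → Commercial Tenant Registration not required.
§17.4 is located in a residentially zoned district (not: is located in the designated historic district); seating 78 < 132 → Standard Authorization not required.
§17.5 does not sell tobacco products → Trade Registration not required.
§17.6 does not operate coin-operated machines → Compliance License not required.
§17.7 seating 78 ≤ 88; is located in a residentially zoned district (not: is located in Zone B) → Limited Seating Certificate not required.
§17.8 does not sell firearms or ammunition → Firearms Dealer Registration not required.
§17.9 seating 78 ≥ 72 → Annual Certificate not required.
§17.10 is located in a residentially zoned district (not: is located in the designated historic district) → Annual Permit not required.
§17.11 vehicles 16 ≥ 13 → Standard Registration not required.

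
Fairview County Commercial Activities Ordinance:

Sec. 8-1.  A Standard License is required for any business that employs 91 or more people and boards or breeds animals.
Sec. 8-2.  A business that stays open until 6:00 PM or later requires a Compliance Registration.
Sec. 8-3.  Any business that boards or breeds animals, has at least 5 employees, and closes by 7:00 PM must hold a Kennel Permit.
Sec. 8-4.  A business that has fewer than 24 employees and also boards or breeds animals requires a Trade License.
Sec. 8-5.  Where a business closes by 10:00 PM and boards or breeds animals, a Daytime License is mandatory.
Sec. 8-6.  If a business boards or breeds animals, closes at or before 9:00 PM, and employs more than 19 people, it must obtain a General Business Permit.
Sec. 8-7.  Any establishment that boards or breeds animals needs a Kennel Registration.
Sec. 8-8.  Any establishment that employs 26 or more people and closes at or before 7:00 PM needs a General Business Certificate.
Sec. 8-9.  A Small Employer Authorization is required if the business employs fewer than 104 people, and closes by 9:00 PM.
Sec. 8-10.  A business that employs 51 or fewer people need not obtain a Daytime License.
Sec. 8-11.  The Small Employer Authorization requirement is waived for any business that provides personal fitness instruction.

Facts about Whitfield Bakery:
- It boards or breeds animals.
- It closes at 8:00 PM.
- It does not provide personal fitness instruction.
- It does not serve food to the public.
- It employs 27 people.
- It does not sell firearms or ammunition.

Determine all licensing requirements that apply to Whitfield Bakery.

Sec. 8-1. employees 27 < 91; boards or breeds animals → Standard License not required.
Sec. 8-2. closes 8:00 PM, after 6:00 PM → Compliance Registration required.
Sec. 8-3. boards or breeds animals; employees 27 ≥ 5; closes 8:00 PM, after 7:00 PM → Kennel Permit not required.
Sec. 8-4. employees 27 ≥ 24; boards or breeds animals → Trade License not required.
Sec. 8-5. closes 8:00 PM, at/before 10:00 PM; boards or breeds animals → Daytime License required.
Sec. 8-6. boards or breeds animals; closes 8:00 PM, at/before 9:00 PM; employees 27 > 19 → General Business Permit required.
Sec. 8-7. boards or breeds animals → Kennel Registration required.
Sec. 8-8. employees 27 ≥ 26; closes 8:00 PM, after 7:00 PM → General Business Certificate not required.
Sec. 8-9. employees 27 < 104; closes 8:00 PM, at/before 9:00 PM → Small Employer Authorization required.
Sec. 8-10. employees 27 ≤ 51 → exempt from Daytime License.
Sec. 8-11. does not provide personal fitness instruction → Small Employer Authorization exemption does not apply.

Compliance Registration, General Business Permit, Kennel Registration, Small Employer Authorization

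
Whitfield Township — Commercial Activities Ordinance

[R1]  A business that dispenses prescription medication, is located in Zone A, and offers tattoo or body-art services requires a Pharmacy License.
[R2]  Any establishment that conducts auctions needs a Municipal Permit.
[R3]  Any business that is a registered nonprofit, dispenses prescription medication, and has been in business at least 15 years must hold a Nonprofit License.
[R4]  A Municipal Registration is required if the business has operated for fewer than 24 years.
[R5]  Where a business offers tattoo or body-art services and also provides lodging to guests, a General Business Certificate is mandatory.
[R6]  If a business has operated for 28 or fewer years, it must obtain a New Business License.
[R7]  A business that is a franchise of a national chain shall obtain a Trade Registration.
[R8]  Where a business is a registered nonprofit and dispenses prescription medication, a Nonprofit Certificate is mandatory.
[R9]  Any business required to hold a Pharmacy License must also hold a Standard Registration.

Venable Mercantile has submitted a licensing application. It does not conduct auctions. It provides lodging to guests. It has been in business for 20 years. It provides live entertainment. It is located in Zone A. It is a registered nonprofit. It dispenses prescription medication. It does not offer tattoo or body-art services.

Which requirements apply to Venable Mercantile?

[R1] dispenses prescription medication; is located in Zone A; does not offer tattoo or body-art services → Pharmacy License not required.
[R2] does not conduct auctions → Municipal Permit not required.
[R3] is a registered nonprofit; dispenses prescription medication; years in business 20 ≥ 15 → Nonprofit License required.
[R4] years in business 20 < 24 → Municipal Registration required.
[R5] does not offer tattoo or body-art services; provides lodging to guests → General Business Certificate not required.
[R6] years in business 20 ≤ 28 → New Business License required.
[R7] is a registered nonprofit (not: is a franchise of a national chain) → Trade Registration not required.
[R8] is a registered nonprofit; dispenses prescription medication → Nonprofit Certificate required.
[R9] Pharmacy License is not required → no effect.

Municipal Registration, New Business License, Nonprofit Certificate, Nonprofit License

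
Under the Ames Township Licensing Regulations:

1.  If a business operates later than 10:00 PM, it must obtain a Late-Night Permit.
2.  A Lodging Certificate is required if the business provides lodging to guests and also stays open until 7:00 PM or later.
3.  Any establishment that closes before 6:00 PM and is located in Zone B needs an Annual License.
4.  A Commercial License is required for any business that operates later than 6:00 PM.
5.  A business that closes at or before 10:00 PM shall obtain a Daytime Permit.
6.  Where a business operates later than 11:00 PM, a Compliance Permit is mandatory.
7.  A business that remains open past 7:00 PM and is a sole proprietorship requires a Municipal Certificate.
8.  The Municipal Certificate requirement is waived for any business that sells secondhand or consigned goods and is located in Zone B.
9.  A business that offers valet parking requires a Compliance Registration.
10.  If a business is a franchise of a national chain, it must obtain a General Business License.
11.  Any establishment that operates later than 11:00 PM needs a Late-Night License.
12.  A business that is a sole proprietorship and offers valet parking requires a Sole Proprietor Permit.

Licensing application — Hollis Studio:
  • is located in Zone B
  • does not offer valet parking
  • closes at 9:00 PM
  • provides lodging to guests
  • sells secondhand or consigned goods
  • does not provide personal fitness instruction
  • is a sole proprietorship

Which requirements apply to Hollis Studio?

Commercial License, Daytime Permit, Lodging Certificate

1. closes 9:00 PM, at/before 10:00 PM → Late-Night Permit not required.
2. provides lodging to guests; closes 9:00 PM, after 7:00 PM → Lodging Certificate required.
3. closes 9:00 PM, after 6:00 PM; is located in Zone B → Annual License not required.
4. closes 9:00 PM, after 6:00 PM → Commercial License required.
5. closes 9:00 PM, at/before 10:00 PM → Daytime Permit required.
6. closes 9:00 PM, at/before 11:00 PM → Compliance Permit not required.
7. closes 9:00 PM, after 7:00 PM; is a sole proprietorship → Municipal Certificate required.
8. sells secondhand or consigned goods; is located in Zone B → exempt from Municipal Certificate.
9. does not offer valet parking → Compliance Registration not required.
10. is a sole proprietorship (not: is a franchise of a national chain) → General Business License not required.
11. closes 9:00 PM, at/before 11:00 PM → Late-Night License not required.
12. is a sole proprietorship; does not offer valet parking → Sole Proprietor Permit not required.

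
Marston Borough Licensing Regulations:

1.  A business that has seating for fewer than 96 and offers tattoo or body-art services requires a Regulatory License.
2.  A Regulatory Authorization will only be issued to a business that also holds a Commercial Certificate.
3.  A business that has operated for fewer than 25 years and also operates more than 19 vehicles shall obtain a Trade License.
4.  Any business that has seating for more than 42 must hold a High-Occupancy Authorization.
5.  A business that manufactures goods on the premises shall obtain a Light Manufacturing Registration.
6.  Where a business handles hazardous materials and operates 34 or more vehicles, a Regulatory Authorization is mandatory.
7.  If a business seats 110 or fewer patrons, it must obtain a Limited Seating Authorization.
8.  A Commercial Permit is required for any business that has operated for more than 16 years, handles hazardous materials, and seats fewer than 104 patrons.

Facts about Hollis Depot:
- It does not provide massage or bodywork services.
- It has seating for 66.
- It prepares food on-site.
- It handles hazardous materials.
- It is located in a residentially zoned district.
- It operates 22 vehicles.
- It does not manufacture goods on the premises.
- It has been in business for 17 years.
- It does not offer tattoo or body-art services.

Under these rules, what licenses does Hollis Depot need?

1. seating 66 < 96; does not offer tattoo or body-art services → Regulatory License not required.
2. Regulatory Authorization is not required → no effect.
3. years in business 17 < 25; vehicles 22 > 19 → Trade License required.
4. seating 66 > 42 → High-Occupancy Authorization required.
5. does not manufacture goods on the premises → Light Manufacturing Registration not required.
6. handles hazardous materials; vehicles 22 < 34 → Regulatory Authorization not required.
7. seating 66 ≤ 110 → Limited Seating Authorization required.
8. years in business 17 > 16; handles hazardous materials; seating 66 < 104 → Commercial Permit required.

Commercial Permit, High-Occupancy Authorization, Limited Seating Authorization, Trade License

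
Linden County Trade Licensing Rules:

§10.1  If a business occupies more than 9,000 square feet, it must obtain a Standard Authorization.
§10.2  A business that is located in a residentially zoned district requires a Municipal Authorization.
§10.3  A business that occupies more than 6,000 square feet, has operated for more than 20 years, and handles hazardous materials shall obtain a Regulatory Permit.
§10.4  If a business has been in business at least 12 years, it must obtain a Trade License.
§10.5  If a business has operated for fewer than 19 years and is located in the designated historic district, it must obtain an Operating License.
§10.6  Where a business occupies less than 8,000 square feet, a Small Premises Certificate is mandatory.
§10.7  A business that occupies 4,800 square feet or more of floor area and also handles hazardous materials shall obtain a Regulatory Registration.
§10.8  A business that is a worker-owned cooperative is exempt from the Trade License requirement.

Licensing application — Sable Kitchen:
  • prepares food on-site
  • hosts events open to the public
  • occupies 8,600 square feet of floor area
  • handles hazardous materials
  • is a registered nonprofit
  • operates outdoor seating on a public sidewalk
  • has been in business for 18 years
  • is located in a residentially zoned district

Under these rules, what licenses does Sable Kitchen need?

Municipal Authorization, Regulatory Registration, Trade License

§10.1 floor area 8,600 square feet ≤ 9,000 square feet → Standard Authorization not required.
§10.2 is located in a residentially zoned district → Municipal Authorization required.
§10.3 floor area 8,600 square feet > 6,000 square feet; years in business 18 ≤ 20; handles hazardous materials → Regulatory Permit not required.
§10.4 years in business 18 ≥ 12 → Trade License required.
§10.5 years in business 18 < 19; is located in a residentially zoned district (not: is located in the designated historic district) → Operating License not required.
§10.6 floor area 8,600 square feet ≥ 8,000 square feet → Small Premises Certificate not required.
§10.7 floor area 8,600 square feet ≥ 4,800 square feet; handles hazardous materials → Regulatory Registration required.
§10.8 is a registered nonprofit (not: is a worker-owned cooperative) → Trade License exemption does not apply.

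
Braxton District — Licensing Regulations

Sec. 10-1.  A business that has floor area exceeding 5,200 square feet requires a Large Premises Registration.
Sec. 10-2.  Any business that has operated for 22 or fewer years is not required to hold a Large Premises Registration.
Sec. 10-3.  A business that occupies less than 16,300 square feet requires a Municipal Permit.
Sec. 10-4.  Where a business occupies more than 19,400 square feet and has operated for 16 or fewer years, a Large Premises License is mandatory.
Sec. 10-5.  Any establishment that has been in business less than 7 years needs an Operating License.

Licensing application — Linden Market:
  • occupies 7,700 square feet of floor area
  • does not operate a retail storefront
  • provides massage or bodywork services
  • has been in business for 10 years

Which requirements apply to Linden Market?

Municipal Permit

Sec. 10-1. floor area 7,700 square feet > 5,200 square feet → Large Premises Registration required.
Sec. 10-2. years in business 10 ≤ 22 → exempt from Large Premises Registration.
Sec. 10-3. floor area 7,700 square feet < 16,300 square feet → Municipal Permit required.
Sec. 10-4. floor area 7,700 square feet ≤ 19,400 square feet; years in business 10 ≤ 16 → Large Premises License not required.
Sec. 10-5. years in business 10 ≥ 7 → Operating License not required.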